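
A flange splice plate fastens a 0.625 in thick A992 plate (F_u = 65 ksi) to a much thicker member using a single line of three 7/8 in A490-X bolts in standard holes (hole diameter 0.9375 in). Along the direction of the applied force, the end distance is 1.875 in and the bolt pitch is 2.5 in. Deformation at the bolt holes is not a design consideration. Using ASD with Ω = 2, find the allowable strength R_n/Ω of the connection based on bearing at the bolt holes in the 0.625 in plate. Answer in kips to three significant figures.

Per bolt r_n = 1.5 l_c t F_u ≤ 3.0 d t F_u; upper limit = 3.0 × 0.875 × 0.625 × 65 = 106.6 kips.
Edge bolt: l_c = 1.875 − 0.9375/2 = 1.406 in → 1.5 × 1.406 × 0.625 × 65 = 85.69 → r_n = 85.69 kips.
Interior bolts: l_c = 2.5 − 0.9375 = 1.562 in → 1.5 × 1.562 × 0.625 × 65 = 95.21 → r_n = 95.21 kips.
R_n = 1 × 85.69 + 2 × 95.21 = 276.1 kips.
Allowable strength R_n/Ω = 276.1 / 2 = 138 kips.

138 kips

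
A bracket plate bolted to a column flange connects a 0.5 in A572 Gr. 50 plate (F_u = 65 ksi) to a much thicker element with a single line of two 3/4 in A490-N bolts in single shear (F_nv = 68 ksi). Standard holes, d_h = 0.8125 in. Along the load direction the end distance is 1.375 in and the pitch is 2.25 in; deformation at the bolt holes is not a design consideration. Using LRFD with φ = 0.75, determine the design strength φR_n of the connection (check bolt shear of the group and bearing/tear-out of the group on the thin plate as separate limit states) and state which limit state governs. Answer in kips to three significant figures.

Bolt shear: A_b = π·0.75²/4 = 0.4418 in²; R_n = 68 × 0.4418 × 2 × 1 = 60.08 kips → 0.75 × 60.08 = 45.1 kips.
Bearing (1.5 l_c t F_u ≤ 3.0 d t F_u): upper limit = 3.0·0.75·0.5·65 = 73.12 kips.
  Edge l_c = 1.375 − 0.8125/2 = 0.9688 → r_n = 47.23 kips; interior l_c = 2.25 − 0.8125 = 1.438 → r_n = 70.08 kips.
  R_n,bearing = 1·47.23 + 1·70.08 = 117.3 kips → 0.75 × 117.3 = 88 kips.
Bolt shear governs: 45.1 kips.

45.1 kips (bolt shear governs)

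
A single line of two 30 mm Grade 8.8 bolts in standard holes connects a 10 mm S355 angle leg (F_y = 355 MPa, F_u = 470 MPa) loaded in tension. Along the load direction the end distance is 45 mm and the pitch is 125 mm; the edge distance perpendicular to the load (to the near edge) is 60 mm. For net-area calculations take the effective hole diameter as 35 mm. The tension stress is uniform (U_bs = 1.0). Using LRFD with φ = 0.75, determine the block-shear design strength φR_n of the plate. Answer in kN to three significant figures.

Shear plane L_v = 45 + 1·125 = 170 mm; A_gv = 170 × 10 = 1700 mm².
A_nv = (170 − 1.5·35) × 10 = 1175 mm².
A_nt = (60 − 0.5·35) × 10 = 425 mm².
0.6 F_u A_nv = 331.4 kN; 0.6 F_y A_gv = 362.1 kN → shear rupture governs the shear term.
R_n = 331.4 + 1.0 × 470 × 425 / 1000 = 531.1 kN.
Design strength φR_n = 0.75 × 531.1 = 398 kN.

398 kN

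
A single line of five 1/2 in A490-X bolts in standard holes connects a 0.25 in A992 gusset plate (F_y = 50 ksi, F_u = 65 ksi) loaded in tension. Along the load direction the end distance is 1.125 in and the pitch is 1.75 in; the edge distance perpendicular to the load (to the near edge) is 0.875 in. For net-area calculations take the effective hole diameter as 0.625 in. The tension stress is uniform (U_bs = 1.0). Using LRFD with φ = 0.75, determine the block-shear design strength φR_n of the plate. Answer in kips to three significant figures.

45.7 kips

Shear plane L_v = 1.125 + 4·1.75 = 8.125 in; A_gv = 8.125 × 0.25 = 2.031 in².
A_nv = (8.125 − 4.5·0.625) × 0.25 = 1.328 in².
A_nt = (0.875 − 0.5·0.625) × 0.25 = 0.1406 in².
0.6 F_u A_nv = 51.8 kips; 0.6 F_y A_gv = 60.94 kips → shear rupture governs the shear term.
R_n = 51.8 + 1.0 × 65 × 0.1406 = 60.94 kips.
Design strength φR_n = 0.75 × 60.94 = 45.7 kips.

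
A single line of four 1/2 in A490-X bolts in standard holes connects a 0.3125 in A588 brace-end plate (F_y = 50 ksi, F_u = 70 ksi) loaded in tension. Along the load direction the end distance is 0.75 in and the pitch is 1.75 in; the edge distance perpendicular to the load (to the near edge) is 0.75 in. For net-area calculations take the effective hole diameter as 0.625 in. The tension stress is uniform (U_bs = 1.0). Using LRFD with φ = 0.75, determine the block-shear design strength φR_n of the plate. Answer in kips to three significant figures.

44.7 kips

Shear plane L_v = 0.75 + 3·1.75 = 6 in; A_gv = 6 × 0.3125 = 1.875 in².
A_nv = (6 − 3.5·0.625) × 0.3125 = 1.191 in².
A_nt = (0.75 − 0.5·0.625) × 0.3125 = 0.1367 in².
0.6 F_u A_nv = 50.04 kips; 0.6 F_y A_gv = 56.25 kips → shear rupture governs the shear term.
R_n = 50.04 + 1.0 × 70 × 0.1367 = 59.61 kips.
Design strength φR_n = 0.75 × 59.61 = 44.7 kips.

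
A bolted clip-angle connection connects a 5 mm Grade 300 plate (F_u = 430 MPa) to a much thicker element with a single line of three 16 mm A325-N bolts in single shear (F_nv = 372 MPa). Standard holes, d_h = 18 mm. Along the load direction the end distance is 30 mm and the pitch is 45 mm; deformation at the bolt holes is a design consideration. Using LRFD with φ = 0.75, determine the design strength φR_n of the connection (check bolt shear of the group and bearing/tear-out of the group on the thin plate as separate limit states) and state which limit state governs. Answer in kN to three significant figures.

145 kN (bearing governs)

Bolt shear: A_b = π·16²/4 = 201.1 mm²; R_n = 372 × 201.1 × 3 × 1 / 1000 = 224.4 kN → 0.75 × 224.4 = 168 kN.
Bearing (1.2 l_c t F_u ≤ 2.4 d t F_u): upper limit = 2.4·16·5·430 / 1000 = 82.56 kN.
  Edge l_c = 30 − 18/2 = 21 → r_n = 54.18 kN; interior l_c = 45 − 18 = 27 → r_n = 69.66 kN.
  R_n,bearing = 1·54.18 + 2·69.66 = 193.5 kN → 0.75 × 193.5 = 145 kN.
Bearing governs: 145 kN.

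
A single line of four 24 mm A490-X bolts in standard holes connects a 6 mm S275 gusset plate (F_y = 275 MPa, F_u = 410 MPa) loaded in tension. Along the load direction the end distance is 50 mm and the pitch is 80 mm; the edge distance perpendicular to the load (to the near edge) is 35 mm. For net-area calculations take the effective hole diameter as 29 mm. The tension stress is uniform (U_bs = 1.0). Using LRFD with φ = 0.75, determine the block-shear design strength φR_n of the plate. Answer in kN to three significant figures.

Shear plane L_v = 50 + 3·80 = 290 mm; A_gv = 290 × 6 = 1740 mm².
A_nv = (290 − 3.5·29) × 6 = 1131 mm².
A_nt = (35 − 0.5·29) × 6 = 123 mm².
0.6 F_u A_nv = 278.2 kN; 0.6 F_y A_gv = 287.1 kN → shear rupture governs the shear term.
R_n = 278.2 + 1.0 × 410 × 123 / 1000 = 328.7 kN.
Design strength φR_n = 0.75 × 328.7 = 246 kN.

246 kN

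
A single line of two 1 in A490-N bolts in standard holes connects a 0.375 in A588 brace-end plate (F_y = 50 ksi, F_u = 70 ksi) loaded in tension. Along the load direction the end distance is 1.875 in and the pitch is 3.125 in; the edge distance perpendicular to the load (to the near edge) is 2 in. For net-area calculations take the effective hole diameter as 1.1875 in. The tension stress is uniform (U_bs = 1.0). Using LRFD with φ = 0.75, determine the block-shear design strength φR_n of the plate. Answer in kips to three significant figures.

65.7 kips

Shear plane L_v = 1.875 + 1·3.125 = 5 in; A_gv = 5 × 0.375 = 1.875 in².
A_nv = (5 − 1.5·1.1875) × 0.375 = 1.207 in².
A_nt = (2 − 0.5·1.1875) × 0.375 = 0.5273 in².
0.6 F_u A_nv = 50.7 kips; 0.6 F_y A_gv = 56.25 kips → shear rupture governs the shear term.
R_n = 50.7 + 1.0 × 70 × 0.5273 = 87.61 kips.
Design strength φR_n = 0.75 × 87.61 = 65.7 kips.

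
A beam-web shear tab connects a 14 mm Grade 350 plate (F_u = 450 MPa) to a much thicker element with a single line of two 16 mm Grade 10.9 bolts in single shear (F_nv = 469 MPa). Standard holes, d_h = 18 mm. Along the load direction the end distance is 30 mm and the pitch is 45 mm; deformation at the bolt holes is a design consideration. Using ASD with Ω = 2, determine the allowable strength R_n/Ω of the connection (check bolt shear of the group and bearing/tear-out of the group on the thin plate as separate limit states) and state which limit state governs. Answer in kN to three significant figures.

94.3 kN (bolt shear governs)

Bolt shear: A_b = π·16²/4 = 201.1 mm²; R_n = 469 × 201.1 × 2 × 1 / 1000 = 188.6 kN → 188.6 / 2 = 94.3 kN.
Bearing (1.2 l_c t F_u ≤ 2.4 d t F_u): upper limit = 2.4·16·14·450 / 1000 = 241.9 kN.
  Edge l_c = 30 − 18/2 = 21 → r_n = 158.8 kN; interior l_c = 45 − 18 = 27 → r_n = 204.1 kN.
  R_n,bearing = 1·158.8 + 1·204.1 = 362.9 kN → 362.9 / 2 = 181 kN.
Bolt shear governs: 94.3 kN.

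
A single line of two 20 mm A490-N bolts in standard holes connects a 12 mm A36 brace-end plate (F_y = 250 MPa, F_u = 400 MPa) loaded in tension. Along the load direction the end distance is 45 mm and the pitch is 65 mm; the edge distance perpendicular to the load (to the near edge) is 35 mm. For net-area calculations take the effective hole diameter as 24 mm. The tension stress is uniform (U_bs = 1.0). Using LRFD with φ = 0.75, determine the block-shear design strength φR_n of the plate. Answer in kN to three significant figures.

Shear plane L_v = 45 + 1·65 = 110 mm; A_gv = 110 × 12 = 1320 mm².
A_nv = (110 − 1.5·24) × 12 = 888 mm².
A_nt = (35 − 0.5·24) × 12 = 276 mm².
0.6 F_u A_nv = 213.1 kN; 0.6 F_y A_gv = 198 kN → shear yielding governs the shear term.
R_n = 198 + 1.0 × 400 × 276 / 1000 = 308.4 kN.
Design strength φR_n = 0.75 × 308.4 = 231 kN.

231 kN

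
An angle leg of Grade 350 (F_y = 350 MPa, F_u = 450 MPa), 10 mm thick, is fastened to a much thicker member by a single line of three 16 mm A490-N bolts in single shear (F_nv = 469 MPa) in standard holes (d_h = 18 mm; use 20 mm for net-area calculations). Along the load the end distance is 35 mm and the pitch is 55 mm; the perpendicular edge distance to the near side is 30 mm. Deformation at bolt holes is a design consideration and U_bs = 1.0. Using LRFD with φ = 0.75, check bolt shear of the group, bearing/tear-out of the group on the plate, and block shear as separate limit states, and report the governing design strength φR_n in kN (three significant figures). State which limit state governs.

212 kN (bolt shear governs)

Bolt shear: A_b = π·16²/4 = 201.1 mm²; R_n = 469 × 201.1 × 3 × 1 / 1000 = 282.9 kN → 0.75 × 282.9 = 212 kN.
Bearing: edge l_c = 26, r_n = 140.4 kN; interior l_c = 37, r_n = 172.8 kN; R_n = 140.4 + 2·172.8 = 486 kN → 364 kN.
Block shear: A_gv = 1450, A_nv = 950, A_nt = 200 mm²; R_n = min(0.6F_uA_nv, 0.6F_yA_gv) + U_bs·F_u·A_nt = 346.5 kN → 260 kN.
Bolt shear governs: 212 kN.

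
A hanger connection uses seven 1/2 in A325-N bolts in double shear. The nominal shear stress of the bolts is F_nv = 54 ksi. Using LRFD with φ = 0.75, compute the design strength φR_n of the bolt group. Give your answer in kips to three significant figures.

A_b = π × 0.5² / 4 = 0.1963 in².
R_n = F_nv · A_b · n · n_s = 54 × 0.1963 × 7 × 2 = 148.4 kips.
Design strength φR_n = 0.75 × 148.4 = 111 kips.

111 kips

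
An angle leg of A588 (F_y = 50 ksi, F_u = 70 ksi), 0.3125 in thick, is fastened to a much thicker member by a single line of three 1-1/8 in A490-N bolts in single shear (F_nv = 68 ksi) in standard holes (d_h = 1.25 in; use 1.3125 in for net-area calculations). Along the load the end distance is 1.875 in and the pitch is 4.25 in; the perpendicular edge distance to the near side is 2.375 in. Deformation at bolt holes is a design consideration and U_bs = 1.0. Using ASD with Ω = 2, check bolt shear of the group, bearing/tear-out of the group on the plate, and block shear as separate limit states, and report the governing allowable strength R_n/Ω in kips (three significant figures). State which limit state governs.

65.4 kips (block shear governs)

Bolt shear: A_b = π·1.125²/4 = 0.994 in²; R_n = 68 × 0.994 × 3 × 1 = 202.8 kips → 202.8 / 2 = 101 kips.
Bearing: edge l_c = 1.25, r_n = 32.81 kips; interior l_c = 3, r_n = 59.06 kips; R_n = 32.81 + 2·59.06 = 150.9 kips → 75.5 kips.
Block shear: A_gv = 3.242, A_nv = 2.217, A_nt = 0.5371 in²; R_n = min(0.6F_uA_nv, 0.6F_yA_gv) + U_bs·F_u·A_nt = 130.7 kips → 65.4 kips.
Block shear governs: 65.4 kips.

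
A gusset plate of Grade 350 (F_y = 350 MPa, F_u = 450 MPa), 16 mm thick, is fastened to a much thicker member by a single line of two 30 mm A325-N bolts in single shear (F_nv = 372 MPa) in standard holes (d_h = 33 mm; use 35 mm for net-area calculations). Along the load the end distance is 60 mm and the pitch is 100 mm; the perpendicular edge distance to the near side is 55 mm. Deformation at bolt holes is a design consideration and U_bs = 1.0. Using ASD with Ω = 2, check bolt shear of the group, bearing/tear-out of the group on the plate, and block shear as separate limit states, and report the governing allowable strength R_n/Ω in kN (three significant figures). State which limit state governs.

263 kN (bolt shear governs)

Bolt shear: A_b = π·30²/4 = 706.9 mm²; R_n = 372 × 706.9 × 2 × 1 / 1000 = 525.9 kN → 525.9 / 2 = 263 kN.
Bearing: edge l_c = 43.5, r_n = 375.8 kN; interior l_c = 67, r_n = 518.4 kN; R_n = 375.8 + 1·518.4 = 894.2 kN → 447 kN.
Block shear: A_gv = 2560, A_nv = 1720, A_nt = 600 mm²; R_n = min(0.6F_uA_nv, 0.6F_yA_gv) + U_bs·F_u·A_nt = 734.4 kN → 367 kN.
Bolt shear governs: 263 kN.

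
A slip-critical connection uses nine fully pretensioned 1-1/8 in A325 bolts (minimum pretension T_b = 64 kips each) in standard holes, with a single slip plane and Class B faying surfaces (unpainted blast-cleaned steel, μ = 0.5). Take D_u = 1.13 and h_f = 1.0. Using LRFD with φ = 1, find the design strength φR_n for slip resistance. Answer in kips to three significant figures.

R_n = μ · D_u · h_f · T_b · n_s · n_b = 0.5 × 1.13 × 1.0 × 64 × 1 × 9 = 325.4 kips.
Design strength φR_n = 1 × 325.4 = 325 kips.

325 kips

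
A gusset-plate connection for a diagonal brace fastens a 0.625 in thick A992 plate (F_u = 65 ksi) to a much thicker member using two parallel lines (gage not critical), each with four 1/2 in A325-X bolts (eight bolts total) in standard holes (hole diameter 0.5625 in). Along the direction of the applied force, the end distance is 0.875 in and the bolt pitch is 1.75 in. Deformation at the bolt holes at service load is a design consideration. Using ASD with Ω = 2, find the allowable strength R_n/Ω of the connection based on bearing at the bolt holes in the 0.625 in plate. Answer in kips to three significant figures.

Per bolt r_n = 1.2 l_c t F_u ≤ 2.4 d t F_u; upper limit = 2.4 × 0.5 × 0.625 × 65 = 48.75 kips.
Edge bolt: l_c = 0.875 − 0.5625/2 = 0.5938 in → 1.2 × 0.5938 × 0.625 × 65 = 28.95 → r_n = 28.95 kips.
Interior bolts: l_c = 1.75 − 0.5625 = 1.188 in → 1.2 × 1.188 × 0.625 × 65 = 57.89 → r_n = 48.75 kips.
R_n = 2 × 28.95 + 6 × 48.75 = 350.4 kips.
Allowable strength R_n/Ω = 350.4 / 2 = 175 kips.

175 kips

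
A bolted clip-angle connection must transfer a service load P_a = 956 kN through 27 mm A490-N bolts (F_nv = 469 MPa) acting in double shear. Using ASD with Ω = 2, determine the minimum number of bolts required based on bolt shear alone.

4 bolts

A_b = π·27²/4 = 572.6 mm².
Per-bolt allowable strength R_n/Ω = 469 × 572.6 × 2 / 1000 / 2 = 268.5 kN.
n ≥ 956 / 268.5 = 3.56 → use 4 bolts.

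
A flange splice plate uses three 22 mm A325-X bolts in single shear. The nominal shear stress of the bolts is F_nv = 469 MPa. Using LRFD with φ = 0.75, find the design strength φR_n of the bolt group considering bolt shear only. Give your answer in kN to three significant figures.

A_b = π × 22² / 4 = 380.1 mm².
R_n = F_nv · A_b · n · n_s = 469 × 380.1 × 3 × 1 / 1000 = 534.8 kN.
Design strength φR_n = 0.75 × 534.8 = 401 kN.

401 kN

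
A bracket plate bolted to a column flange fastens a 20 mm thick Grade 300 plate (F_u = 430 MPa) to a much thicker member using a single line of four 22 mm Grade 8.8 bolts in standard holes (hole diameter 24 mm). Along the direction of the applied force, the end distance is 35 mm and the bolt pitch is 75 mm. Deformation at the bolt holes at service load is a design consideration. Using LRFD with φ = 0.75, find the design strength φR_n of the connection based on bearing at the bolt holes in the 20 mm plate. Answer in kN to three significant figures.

1200 kN

Per bolt r_n = 1.2 l_c t F_u ≤ 2.4 d t F_u; upper limit = 2.4 × 22 × 20 × 430 / 1000 = 454.1 kN.
Edge bolt: l_c = 35 − 24/2 = 23 mm → 1.2 × 23 × 20 × 430 / 1000 = 237.4 → r_n = 237.4 kN.
Interior bolts: l_c = 75 − 24 = 51 mm → 1.2 × 51 × 20 × 430 / 1000 = 526.3 → r_n = 454.1 kN.
R_n = 1 × 237.4 + 3 × 454.1 = 1600 kN.
Design strength φR_n = 0.75 × 1600 = 1200 kN.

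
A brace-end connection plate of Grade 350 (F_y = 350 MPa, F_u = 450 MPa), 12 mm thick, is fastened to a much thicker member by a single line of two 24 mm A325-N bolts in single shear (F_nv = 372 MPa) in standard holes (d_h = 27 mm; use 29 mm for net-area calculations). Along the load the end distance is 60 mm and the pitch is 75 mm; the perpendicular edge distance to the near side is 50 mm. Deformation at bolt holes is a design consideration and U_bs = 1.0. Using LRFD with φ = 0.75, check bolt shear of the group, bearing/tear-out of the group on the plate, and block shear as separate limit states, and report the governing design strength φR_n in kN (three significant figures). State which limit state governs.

Bolt shear: A_b = π·24²/4 = 452.4 mm²; R_n = 372 × 452.4 × 2 × 1 / 1000 = 336.6 kN → 0.75 × 336.6 = 252 kN.
Bearing: edge l_c = 46.5, r_n = 301.3 kN; interior l_c = 48, r_n = 311 kN; R_n = 301.3 + 1·311 = 612.4 kN → 459 kN.
Block shear: A_gv = 1620, A_nv = 1098, A_nt = 426 mm²; R_n = min(0.6F_uA_nv, 0.6F_yA_gv) + U_bs·F_u·A_nt = 488.2 kN → 366 kN.
Bolt shear governs: 252 kN.

252 kN (bolt shear governs)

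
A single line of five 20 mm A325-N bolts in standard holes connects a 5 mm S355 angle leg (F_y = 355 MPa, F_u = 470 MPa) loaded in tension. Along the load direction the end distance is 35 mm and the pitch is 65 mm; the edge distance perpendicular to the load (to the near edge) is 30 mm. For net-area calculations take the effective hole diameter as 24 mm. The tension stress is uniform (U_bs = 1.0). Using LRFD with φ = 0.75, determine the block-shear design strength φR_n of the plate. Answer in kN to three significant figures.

229 kN

Shear plane L_v = 35 + 4·65 = 295 mm; A_gv = 295 × 5 = 1475 mm².
A_nv = (295 − 4.5·24) × 5 = 935 mm².
A_nt = (30 − 0.5·24) × 5 = 90 mm².
0.6 F_u A_nv = 263.7 kN; 0.6 F_y A_gv = 314.2 kN → shear rupture governs the shear term.
R_n = 263.7 + 1.0 × 470 × 90 / 1000 = 306 kN.
Design strength φR_n = 0.75 × 306 = 229 kN.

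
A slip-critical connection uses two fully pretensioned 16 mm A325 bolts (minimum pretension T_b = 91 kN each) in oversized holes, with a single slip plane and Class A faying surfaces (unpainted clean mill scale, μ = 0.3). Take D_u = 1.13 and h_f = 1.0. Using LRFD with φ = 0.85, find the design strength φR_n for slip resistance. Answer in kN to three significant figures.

R_n = μ · D_u · h_f · T_b · n_s · n_b = 0.3 × 1.13 × 1.0 × 91 × 1 × 2 = 61.7 kN.
Design strength φR_n = 0.85 × 61.7 = 52.4 kN.

52.4 kN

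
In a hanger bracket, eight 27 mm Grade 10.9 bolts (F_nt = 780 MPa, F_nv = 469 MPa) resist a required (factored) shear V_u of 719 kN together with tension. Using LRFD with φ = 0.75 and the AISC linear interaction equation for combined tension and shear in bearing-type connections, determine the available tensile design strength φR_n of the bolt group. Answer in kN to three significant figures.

2290 kN

A_b = π·27²/4 = 572.6 mm²; f_rv = 719 × 1000 / (8 × 572.6) = 157 MPa.
F'_nt = 1.3 F_nt − (F_nt / φF_nv) f_rv = 1.3·780 − (780/(0.75·469))·157 = 665.9 MPa, capped at F_nt → F'_nt = 665.9 MPa.
R_n = F'_nt · A_b · n = 665.9 × 572.6 × 8 / 1000 = 3050 kN.
Design strength φR_n = 0.75 × 3050 = 2290 kN.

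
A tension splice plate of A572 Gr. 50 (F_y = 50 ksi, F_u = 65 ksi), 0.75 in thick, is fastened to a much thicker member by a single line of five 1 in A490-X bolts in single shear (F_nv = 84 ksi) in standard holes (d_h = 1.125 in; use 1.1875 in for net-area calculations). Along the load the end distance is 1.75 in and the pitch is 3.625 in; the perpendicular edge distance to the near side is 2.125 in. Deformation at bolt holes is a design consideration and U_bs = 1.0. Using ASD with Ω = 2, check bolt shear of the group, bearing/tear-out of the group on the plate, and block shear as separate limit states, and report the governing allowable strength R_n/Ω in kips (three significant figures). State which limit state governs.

Bolt shear: A_b = π·1²/4 = 0.7854 in²; R_n = 84 × 0.7854 × 5 × 1 = 329.9 kips → 329.9 / 2 = 165 kips.
Bearing: edge l_c = 1.188, r_n = 69.47 kips; interior l_c = 2.5, r_n = 117 kips; R_n = 69.47 + 4·117 = 537.5 kips → 269 kips.
Block shear: A_gv = 12.19, A_nv = 8.18, A_nt = 1.148 in²; R_n = min(0.6F_uA_nv, 0.6F_yA_gv) + U_bs·F_u·A_nt = 393.7 kips → 197 kips.
Bolt shear governs: 165 kips.

165 kips (bolt shear governs)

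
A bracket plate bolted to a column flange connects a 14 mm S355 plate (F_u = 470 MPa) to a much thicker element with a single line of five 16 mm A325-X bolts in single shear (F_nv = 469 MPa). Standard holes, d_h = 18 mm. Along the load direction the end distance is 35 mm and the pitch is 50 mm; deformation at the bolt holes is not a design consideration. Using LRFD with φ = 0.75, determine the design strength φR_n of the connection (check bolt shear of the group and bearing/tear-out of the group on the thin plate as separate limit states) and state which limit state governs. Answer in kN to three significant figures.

354 kN (bolt shear governs)

Bolt shear: A_b = π·16²/4 = 201.1 mm²; R_n = 469 × 201.1 × 5 × 1 / 1000 = 471.5 kN → 0.75 × 471.5 = 354 kN.
Bearing (1.5 l_c t F_u ≤ 3.0 d t F_u): upper limit = 3.0·16·14·470 / 1000 = 315.8 kN.
  Edge l_c = 35 − 18/2 = 26 → r_n = 256.6 kN; interior l_c = 50 − 18 = 32 → r_n = 315.8 kN.
  R_n,bearing = 1·256.6 + 4·315.8 = 1520 kN → 0.75 × 1520 = 1140 kN.
Bolt shear governs: 354 kN.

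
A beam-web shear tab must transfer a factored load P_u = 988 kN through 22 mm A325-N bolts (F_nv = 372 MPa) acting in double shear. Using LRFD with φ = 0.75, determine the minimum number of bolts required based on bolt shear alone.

A_b = π·22²/4 = 380.1 mm².
Per-bolt design strength φR_n = 0.75 × 372 × 380.1 × 2 / 1000 = 212.1 kN.
n ≥ 988 / 212.1 = 4.658 → use 5 bolts.

5 bolts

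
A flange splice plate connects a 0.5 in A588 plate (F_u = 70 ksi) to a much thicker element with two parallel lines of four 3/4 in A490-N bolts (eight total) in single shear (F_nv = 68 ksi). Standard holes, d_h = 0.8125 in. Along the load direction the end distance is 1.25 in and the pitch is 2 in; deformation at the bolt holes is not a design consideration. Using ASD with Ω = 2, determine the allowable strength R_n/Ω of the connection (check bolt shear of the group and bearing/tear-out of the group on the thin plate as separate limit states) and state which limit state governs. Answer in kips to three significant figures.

120 kips (bolt shear governs)

Bolt shear: A_b = π·0.75²/4 = 0.4418 in²; R_n = 68 × 0.4418 × 8 × 1 = 240.3 kips → 240.3 / 2 = 120 kips.
Bearing (1.5 l_c t F_u ≤ 3.0 d t F_u): upper limit = 3.0·0.75·0.5·70 = 78.75 kips.
  Edge l_c = 1.25 − 0.8125/2 = 0.8438 → r_n = 44.3 kips; interior l_c = 2 − 0.8125 = 1.188 → r_n = 62.34 kips.
  R_n,bearing = 2·44.3 + 6·62.34 = 462.7 kips → 462.7 / 2 = 231 kips.
Bolt shear governs: 120 kips.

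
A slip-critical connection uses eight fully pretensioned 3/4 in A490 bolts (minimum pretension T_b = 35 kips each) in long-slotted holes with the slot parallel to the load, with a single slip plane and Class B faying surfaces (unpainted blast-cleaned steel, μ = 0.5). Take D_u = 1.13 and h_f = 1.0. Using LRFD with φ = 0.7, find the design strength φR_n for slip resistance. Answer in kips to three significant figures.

R_n = μ · D_u · h_f · T_b · n_s · n_b = 0.5 × 1.13 × 1.0 × 35 × 1 × 8 = 158.2 kips.
Design strength φR_n = 0.7 × 158.2 = 111 kips.

111 kips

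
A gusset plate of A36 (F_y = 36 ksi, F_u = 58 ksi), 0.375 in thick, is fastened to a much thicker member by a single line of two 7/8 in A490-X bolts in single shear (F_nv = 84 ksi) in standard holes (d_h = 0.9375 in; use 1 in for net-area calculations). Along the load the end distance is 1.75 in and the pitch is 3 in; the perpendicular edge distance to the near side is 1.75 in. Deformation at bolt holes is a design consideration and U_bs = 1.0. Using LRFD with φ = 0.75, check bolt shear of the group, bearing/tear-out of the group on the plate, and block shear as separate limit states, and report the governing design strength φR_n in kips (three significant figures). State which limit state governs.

49.2 kips (block shear governs)

Bolt shear: A_b = π·0.875²/4 = 0.6013 in²; R_n = 84 × 0.6013 × 2 × 1 = 101 kips → 0.75 × 101 = 75.8 kips.
Bearing: edge l_c = 1.281, r_n = 33.44 kips; interior l_c = 2.062, r_n = 45.68 kips; R_n = 33.44 + 1·45.68 = 79.12 kips → 59.3 kips.
Block shear: A_gv = 1.781, A_nv = 1.219, A_nt = 0.4688 in²; R_n = min(0.6F_uA_nv, 0.6F_yA_gv) + U_bs·F_u·A_nt = 65.66 kips → 49.2 kips.
Block shear governs: 49.2 kips.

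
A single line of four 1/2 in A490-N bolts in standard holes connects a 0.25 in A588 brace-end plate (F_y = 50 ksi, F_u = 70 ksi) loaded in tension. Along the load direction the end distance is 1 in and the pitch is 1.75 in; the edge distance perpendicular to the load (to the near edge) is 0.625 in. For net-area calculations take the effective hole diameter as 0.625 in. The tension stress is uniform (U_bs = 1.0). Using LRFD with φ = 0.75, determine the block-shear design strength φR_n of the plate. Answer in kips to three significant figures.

Shear plane L_v = 1 + 3·1.75 = 6.25 in; A_gv = 6.25 × 0.25 = 1.562 in².
A_nv = (6.25 − 3.5·0.625) × 0.25 = 1.016 in².
A_nt = (0.625 − 0.5·0.625) × 0.25 = 0.07812 in².
0.6 F_u A_nv = 42.66 kips; 0.6 F_y A_gv = 46.88 kips → shear rupture governs the shear term.
R_n = 42.66 + 1.0 × 70 × 0.07812 = 48.12 kips.
Design strength φR_n = 0.75 × 48.12 = 36.1 kips.

36.1 kips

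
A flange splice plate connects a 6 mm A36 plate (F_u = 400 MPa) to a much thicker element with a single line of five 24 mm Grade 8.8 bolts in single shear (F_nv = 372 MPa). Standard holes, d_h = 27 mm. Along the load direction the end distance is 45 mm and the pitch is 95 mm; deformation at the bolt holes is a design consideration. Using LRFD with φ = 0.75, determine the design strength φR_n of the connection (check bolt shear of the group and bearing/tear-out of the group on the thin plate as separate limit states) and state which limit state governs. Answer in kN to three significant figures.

483 kN (bearing governs)

Bolt shear: A_b = π·24²/4 = 452.4 mm²; R_n = 372 × 452.4 × 5 × 1 / 1000 = 841.4 kN → 0.75 × 841.4 = 631 kN.
Bearing (1.2 l_c t F_u ≤ 2.4 d t F_u): upper limit = 2.4·24·6·400 / 1000 = 138.2 kN.
  Edge l_c = 45 − 27/2 = 31.5 → r_n = 90.72 kN; interior l_c = 95 − 27 = 68 → r_n = 138.2 kN.
  R_n,bearing = 1·90.72 + 4·138.2 = 643.7 kN → 0.75 × 643.7 = 483 kN.
Bearing governs: 483 kN.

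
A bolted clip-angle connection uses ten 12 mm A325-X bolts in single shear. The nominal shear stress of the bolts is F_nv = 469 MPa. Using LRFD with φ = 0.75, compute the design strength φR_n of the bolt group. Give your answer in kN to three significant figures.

398 kN

A_b = π × 12² / 4 = 113.1 mm².
R_n = F_nv · A_b · n · n_s = 469 × 113.1 × 10 × 1 / 1000 = 530.4 kN.
Design strength φR_n = 0.75 × 530.4 = 398 kN.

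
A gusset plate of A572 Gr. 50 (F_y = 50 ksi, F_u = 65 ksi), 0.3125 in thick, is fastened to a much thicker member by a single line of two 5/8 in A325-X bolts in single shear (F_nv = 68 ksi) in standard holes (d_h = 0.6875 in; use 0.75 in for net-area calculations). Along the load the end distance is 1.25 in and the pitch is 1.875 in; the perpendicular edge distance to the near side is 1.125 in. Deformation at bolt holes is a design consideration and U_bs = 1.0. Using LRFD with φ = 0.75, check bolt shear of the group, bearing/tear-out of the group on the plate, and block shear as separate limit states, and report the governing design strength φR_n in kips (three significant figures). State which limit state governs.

Bolt shear: A_b = π·0.625²/4 = 0.3068 in²; R_n = 68 × 0.3068 × 2 × 1 = 41.72 kips → 0.75 × 41.72 = 31.3 kips.
Bearing: edge l_c = 0.9062, r_n = 22.09 kips; interior l_c = 1.188, r_n = 28.95 kips; R_n = 22.09 + 1·28.95 = 51.04 kips → 38.3 kips.
Block shear: A_gv = 0.9766, A_nv = 0.625, A_nt = 0.2344 in²; R_n = min(0.6F_uA_nv, 0.6F_yA_gv) + U_bs·F_u·A_nt = 39.61 kips → 29.7 kips.
Block shear governs: 29.7 kips.

29.7 kips (block shear governs)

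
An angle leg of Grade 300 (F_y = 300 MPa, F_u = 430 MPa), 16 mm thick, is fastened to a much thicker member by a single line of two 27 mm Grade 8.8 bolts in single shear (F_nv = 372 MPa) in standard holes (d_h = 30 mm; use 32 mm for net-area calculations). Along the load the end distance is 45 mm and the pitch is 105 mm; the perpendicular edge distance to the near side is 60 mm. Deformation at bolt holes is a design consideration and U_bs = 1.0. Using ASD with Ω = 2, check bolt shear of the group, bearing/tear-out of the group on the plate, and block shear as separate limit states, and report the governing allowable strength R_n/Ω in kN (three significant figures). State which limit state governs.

213 kN (bolt shear governs)

Bolt shear: A_b = π·27²/4 = 572.6 mm²; R_n = 372 × 572.6 × 2 × 1 / 1000 = 426 kN → 426 / 2 = 213 kN.
Bearing: edge l_c = 30, r_n = 247.7 kN; interior l_c = 75, r_n = 445.8 kN; R_n = 247.7 + 1·445.8 = 693.5 kN → 347 kN.
Block shear: A_gv = 2400, A_nv = 1632, A_nt = 704 mm²; R_n = min(0.6F_uA_nv, 0.6F_yA_gv) + U_bs·F_u·A_nt = 723.8 kN → 362 kN.
Bolt shear governs: 213 kN.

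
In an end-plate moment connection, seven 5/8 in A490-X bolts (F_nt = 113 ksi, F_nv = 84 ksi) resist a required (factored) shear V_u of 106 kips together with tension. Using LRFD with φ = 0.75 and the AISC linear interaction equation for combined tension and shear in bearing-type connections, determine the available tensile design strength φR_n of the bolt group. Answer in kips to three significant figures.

A_b = π·0.625²/4 = 0.3068 in²; f_rv = 106 / (7 × 0.3068) = 49.36 ksi.
F'_nt = 1.3 F_nt − (F_nt / φF_nv) f_rv = 1.3·113 − (113/(0.75·84))·49.36 = 58.37 ksi, capped at F_nt → F'_nt = 58.37 ksi.
R_n = F'_nt · A_b · n = 58.37 × 0.3068 × 7 = 125.4 kips.
Design strength φR_n = 0.75 × 125.4 = 94 kips.

94 kips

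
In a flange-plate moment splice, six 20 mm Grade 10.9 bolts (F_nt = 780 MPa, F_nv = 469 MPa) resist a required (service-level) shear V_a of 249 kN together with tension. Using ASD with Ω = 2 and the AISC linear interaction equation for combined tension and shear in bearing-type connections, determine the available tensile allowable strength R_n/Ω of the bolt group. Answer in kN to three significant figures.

542 kN

A_b = π·20²/4 = 314.2 mm²; f_rv = 249 × 1000 / (6 × 314.2) = 132.1 MPa.
F'_nt = 1.3 F_nt − (Ω F_nt / F_nv) f_rv = 1.3·780 − (2·780/469)·132.1 = 574.6 MPa, capped at F_nt → F'_nt = 574.6 MPa.
R_n = F'_nt · A_b · n = 574.6 × 314.2 × 6 / 1000 = 1083 kN.
Allowable strength R_n/Ω = 1083 / 2 = 542 kN.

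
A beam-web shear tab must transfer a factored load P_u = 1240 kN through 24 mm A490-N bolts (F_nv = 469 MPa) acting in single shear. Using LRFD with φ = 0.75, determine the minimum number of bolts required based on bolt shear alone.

A_b = π·24²/4 = 452.4 mm².
Per-bolt design strength φR_n = 0.75 × 469 × 452.4 × 1 / 1000 = 159.1 kN.
n ≥ 1240 / 159.1 = 7.792 → use 8 bolts.

8 bolts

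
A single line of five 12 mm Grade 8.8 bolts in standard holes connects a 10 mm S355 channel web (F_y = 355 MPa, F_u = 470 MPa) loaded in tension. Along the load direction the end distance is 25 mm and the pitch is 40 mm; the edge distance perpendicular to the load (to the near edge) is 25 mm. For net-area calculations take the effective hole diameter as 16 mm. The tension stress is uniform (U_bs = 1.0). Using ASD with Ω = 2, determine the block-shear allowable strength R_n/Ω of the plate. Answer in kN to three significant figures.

Shear plane L_v = 25 + 4·40 = 185 mm; A_gv = 185 × 10 = 1850 mm².
A_nv = (185 − 4.5·16) × 10 = 1130 mm².
A_nt = (25 − 0.5·16) × 10 = 170 mm².
0.6 F_u A_nv = 318.7 kN; 0.6 F_y A_gv = 394.1 kN → shear rupture governs the shear term.
R_n = 318.7 + 1.0 × 470 × 170 / 1000 = 398.6 kN.
Allowable strength R_n/Ω = 398.6 / 2 = 199 kN.

199 kN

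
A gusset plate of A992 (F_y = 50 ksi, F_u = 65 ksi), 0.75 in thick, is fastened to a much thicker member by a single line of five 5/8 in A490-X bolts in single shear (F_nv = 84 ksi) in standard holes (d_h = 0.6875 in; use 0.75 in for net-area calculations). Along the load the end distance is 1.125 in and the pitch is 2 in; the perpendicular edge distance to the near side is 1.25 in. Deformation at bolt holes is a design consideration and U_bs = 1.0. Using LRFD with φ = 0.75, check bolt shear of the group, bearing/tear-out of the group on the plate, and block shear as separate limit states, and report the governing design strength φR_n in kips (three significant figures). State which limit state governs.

Bolt shear: A_b = π·0.625²/4 = 0.3068 in²; R_n = 84 × 0.3068 × 5 × 1 = 128.9 kips → 0.75 × 128.9 = 96.6 kips.
Bearing: edge l_c = 0.7812, r_n = 45.7 kips; interior l_c = 1.312, r_n = 73.12 kips; R_n = 45.7 + 4·73.12 = 338.2 kips → 254 kips.
Block shear: A_gv = 6.844, A_nv = 4.312, A_nt = 0.6562 in²; R_n = min(0.6F_uA_nv, 0.6F_yA_gv) + U_bs·F_u·A_nt = 210.8 kips → 158 kips.
Bolt shear governs: 96.6 kips.

96.6 kips (bolt shear governs)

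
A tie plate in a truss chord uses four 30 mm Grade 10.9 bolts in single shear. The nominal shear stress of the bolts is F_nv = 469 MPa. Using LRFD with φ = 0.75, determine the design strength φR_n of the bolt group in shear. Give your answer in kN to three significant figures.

A_b = π × 30² / 4 = 706.9 mm².
R_n = F_nv · A_b · n · n_s = 469 × 706.9 × 4 × 1 / 1000 = 1326 kN.
Design strength φR_n = 0.75 × 1326 = 995 kN.

995 kN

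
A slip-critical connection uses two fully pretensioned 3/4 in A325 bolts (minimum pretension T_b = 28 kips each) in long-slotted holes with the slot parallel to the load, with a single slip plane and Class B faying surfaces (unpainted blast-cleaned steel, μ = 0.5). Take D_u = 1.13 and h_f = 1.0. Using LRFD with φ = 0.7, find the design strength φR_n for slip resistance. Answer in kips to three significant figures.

22.1 kips

R_n = μ · D_u · h_f · T_b · n_s · n_b = 0.5 × 1.13 × 1.0 × 28 × 1 × 2 = 31.64 kips.
Design strength φR_n = 0.7 × 31.64 = 22.1 kips.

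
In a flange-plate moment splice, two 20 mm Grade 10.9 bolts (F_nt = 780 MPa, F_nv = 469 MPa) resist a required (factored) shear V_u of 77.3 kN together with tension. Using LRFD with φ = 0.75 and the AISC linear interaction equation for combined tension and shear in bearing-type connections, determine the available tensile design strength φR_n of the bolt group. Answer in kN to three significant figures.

A_b = π·20²/4 = 314.2 mm²; f_rv = 77.3 × 1000 / (2 × 314.2) = 123 MPa.
F'_nt = 1.3 F_nt − (F_nt / φF_nv) f_rv = 1.3·780 − (780/(0.75·469))·123 = 741.2 MPa, capped at F_nt → F'_nt = 741.2 MPa.
R_n = F'_nt · A_b · n = 741.2 × 314.2 × 2 / 1000 = 465.7 kN.
Design strength φR_n = 0.75 × 465.7 = 349 kN.

349 kN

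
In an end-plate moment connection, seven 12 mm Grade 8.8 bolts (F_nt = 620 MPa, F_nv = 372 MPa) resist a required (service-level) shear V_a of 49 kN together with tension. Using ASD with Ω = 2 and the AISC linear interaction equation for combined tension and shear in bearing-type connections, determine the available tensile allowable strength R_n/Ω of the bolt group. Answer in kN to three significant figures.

A_b = π·12²/4 = 113.1 mm²; f_rv = 49 × 1000 / (7 × 113.1) = 61.89 MPa.
F'_nt = 1.3 F_nt − (Ω F_nt / F_nv) f_rv = 1.3·620 − (2·620/372)·61.89 = 599.7 MPa, capped at F_nt → F'_nt = 599.7 MPa.
R_n = F'_nt · A_b · n = 599.7 × 113.1 × 7 / 1000 = 474.8 kN.
Allowable strength R_n/Ω = 474.8 / 2 = 237 kN.

237 kN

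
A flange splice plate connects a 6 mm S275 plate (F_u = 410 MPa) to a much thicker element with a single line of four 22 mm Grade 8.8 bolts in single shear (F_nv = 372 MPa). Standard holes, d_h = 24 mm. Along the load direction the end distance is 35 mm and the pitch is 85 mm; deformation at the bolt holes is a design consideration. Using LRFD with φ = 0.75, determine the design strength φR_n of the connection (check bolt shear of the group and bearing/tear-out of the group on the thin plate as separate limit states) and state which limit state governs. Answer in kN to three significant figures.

343 kN (bearing governs)

Bolt shear: A_b = π·22²/4 = 380.1 mm²; R_n = 372 × 380.1 × 4 × 1 / 1000 = 565.6 kN → 0.75 × 565.6 = 424 kN.
Bearing (1.2 l_c t F_u ≤ 2.4 d t F_u): upper limit = 2.4·22·6·410 / 1000 = 129.9 kN.
  Edge l_c = 35 − 24/2 = 23 → r_n = 67.9 kN; interior l_c = 85 − 24 = 61 → r_n = 129.9 kN.
  R_n,bearing = 1·67.9 + 3·129.9 = 457.6 kN → 0.75 × 457.6 = 343 kN.
Bearing governs: 343 kN.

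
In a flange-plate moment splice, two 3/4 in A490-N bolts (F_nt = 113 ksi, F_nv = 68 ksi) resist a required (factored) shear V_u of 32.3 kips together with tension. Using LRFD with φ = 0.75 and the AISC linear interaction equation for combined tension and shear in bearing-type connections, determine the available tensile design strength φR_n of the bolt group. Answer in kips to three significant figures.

A_b = π·0.75²/4 = 0.4418 in²; f_rv = 32.3 / (2 × 0.4418) = 36.56 ksi.
F'_nt = 1.3 F_nt − (F_nt / φF_nv) f_rv = 1.3·113 − (113/(0.75·68))·36.56 = 65.9 ksi, capped at F_nt → F'_nt = 65.9 ksi.
R_n = F'_nt · A_b · n = 65.9 × 0.4418 × 2 = 58.23 kips.
Design strength φR_n = 0.75 × 58.23 = 43.7 kips.

43.7 kips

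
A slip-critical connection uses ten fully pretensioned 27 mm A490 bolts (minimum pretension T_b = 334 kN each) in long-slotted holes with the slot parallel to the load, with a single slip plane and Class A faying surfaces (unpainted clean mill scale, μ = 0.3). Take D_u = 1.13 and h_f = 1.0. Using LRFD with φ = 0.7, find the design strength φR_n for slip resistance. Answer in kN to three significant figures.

R_n = μ · D_u · h_f · T_b · n_s · n_b = 0.3 × 1.13 × 1.0 × 334 × 1 × 10 = 1132 kN.
Design strength φR_n = 0.7 × 1132 = 793 kN.

793 kN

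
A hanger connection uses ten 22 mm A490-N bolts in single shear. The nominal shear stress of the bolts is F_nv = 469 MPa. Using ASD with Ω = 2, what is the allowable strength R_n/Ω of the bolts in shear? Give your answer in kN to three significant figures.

A_b = π × 22² / 4 = 380.1 mm².
R_n = F_nv · A_b · n · n_s = 469 × 380.1 × 10 × 1 / 1000 = 1783 kN.
Allowable strength R_n/Ω = 1783 / 2 = 891 kN.

891 kN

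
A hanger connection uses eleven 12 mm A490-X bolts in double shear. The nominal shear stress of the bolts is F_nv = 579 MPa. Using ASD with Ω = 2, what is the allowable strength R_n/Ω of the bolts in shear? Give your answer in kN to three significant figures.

720 kN

A_b = π × 12² / 4 = 113.1 mm².
R_n = F_nv · A_b · n · n_s = 579 × 113.1 × 11 × 2 / 1000 = 1441 kN.
Allowable strength R_n/Ω = 1441 / 2 = 720 kN.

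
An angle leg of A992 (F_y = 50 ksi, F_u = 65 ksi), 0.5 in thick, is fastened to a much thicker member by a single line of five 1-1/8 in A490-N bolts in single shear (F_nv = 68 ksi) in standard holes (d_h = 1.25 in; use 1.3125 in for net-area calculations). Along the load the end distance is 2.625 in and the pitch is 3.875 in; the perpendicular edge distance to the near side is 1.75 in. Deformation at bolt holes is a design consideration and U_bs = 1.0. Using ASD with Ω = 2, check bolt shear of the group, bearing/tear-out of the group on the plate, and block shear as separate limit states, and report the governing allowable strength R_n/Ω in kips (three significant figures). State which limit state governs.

Bolt shear: A_b = π·1.125²/4 = 0.994 in²; R_n = 68 × 0.994 × 5 × 1 = 338 kips → 338 / 2 = 169 kips.
Bearing: edge l_c = 2, r_n = 78 kips; interior l_c = 2.625, r_n = 87.75 kips; R_n = 78 + 4·87.75 = 429 kips → 214 kips.
Block shear: A_gv = 9.062, A_nv = 6.109, A_nt = 0.5469 in²; R_n = min(0.6F_uA_nv, 0.6F_yA_gv) + U_bs·F_u·A_nt = 273.8 kips → 137 kips.
Block shear governs: 137 kips.

137 kips (block shear governs)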